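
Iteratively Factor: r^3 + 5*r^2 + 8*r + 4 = (r + 2)*(r^2 + 3*r + 2) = (r + 2)^2*(r + 1)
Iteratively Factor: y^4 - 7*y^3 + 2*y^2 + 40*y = (y - 4)*(y^3 - 3*y^2 - 10*y) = (y - 5)*(y - 4)*(y^2 + 2*y) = (y - 5)*(y - 4)*(y + 2)*(y)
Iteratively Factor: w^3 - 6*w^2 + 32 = (w + 2)*(w^2 - 8*w + 16) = (w - 4)*(w + 2)*(w - 4)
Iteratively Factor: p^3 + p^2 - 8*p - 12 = (p - 3)*(p^2 + 4*p + 4) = (p - 3)*(p + 2)*(p + 2)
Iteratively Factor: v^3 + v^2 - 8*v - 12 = (v - 3)*(v^2 + 4*v + 4) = (v - 3)*(v + 2)*(v + 2)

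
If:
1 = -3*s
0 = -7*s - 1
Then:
No Solution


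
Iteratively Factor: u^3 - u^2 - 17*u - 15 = (u + 1)*(u^2 - 2*u - 15) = (u - 5)*(u + 1)*(u + 3)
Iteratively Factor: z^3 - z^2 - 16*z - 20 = (z + 2)*(z^2 - 3*z - 10) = (z - 5)*(z + 2)*(z + 2)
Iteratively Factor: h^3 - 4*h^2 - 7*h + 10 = (h - 1)*(h^2 - 3*h - 10) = (h - 1)*(h + 2)*(h - 5)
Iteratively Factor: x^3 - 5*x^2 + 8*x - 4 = (x - 2)*(x^2 - 3*x + 2) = (x - 2)^2*(x - 1)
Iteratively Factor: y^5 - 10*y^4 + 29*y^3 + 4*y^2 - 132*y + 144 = (y - 3)*(y^4 - 7*y^3 + 8*y^2 + 28*y - 48) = (y - 4)*(y - 3)*(y^3 - 3*y^2 - 4*y + 12) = (y - 4)*(y - 3)*(y - 2)*(y^2 - y - 6) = (y - 4)*(y - 3)*(y - 2)*(y + 2)*(y - 3)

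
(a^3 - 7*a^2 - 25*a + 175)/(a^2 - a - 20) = (a^2 - 2*a - 35)/(a + 4)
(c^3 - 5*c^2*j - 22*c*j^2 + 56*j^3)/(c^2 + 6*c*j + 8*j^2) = (c^2 - 9*c*j + 14*j^2)/(c + 2*j)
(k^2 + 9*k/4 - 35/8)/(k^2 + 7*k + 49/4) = (4*k - 5)/(2*(2*k + 7))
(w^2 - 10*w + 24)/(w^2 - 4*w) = (w - 6)/w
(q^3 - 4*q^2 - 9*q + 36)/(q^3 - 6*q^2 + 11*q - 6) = (q^2 - q - 12)/(q^2 - 3*q + 2)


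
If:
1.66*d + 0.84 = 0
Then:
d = -0.51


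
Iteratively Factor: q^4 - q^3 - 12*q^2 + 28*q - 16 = (q - 2)*(q^3 + q^2 - 10*q + 8) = (q - 2)^2*(q^2 + 3*q - 4) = (q - 2)^2*(q + 4)*(q - 1)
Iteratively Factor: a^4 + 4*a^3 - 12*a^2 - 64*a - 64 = (a + 4)*(a^3 - 12*a - 16) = (a + 2)*(a + 4)*(a^2 - 2*a - 8) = (a + 2)^2*(a + 4)*(a - 4)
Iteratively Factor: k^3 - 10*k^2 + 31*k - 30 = (k - 3)*(k^2 - 7*k + 10) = (k - 3)*(k - 2)*(k - 5)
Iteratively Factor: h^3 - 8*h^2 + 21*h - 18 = (h - 3)*(h^2 - 5*h + 6) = (h - 3)*(h - 2)*(h - 3)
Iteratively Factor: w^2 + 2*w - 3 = (w + 3)*(w - 1)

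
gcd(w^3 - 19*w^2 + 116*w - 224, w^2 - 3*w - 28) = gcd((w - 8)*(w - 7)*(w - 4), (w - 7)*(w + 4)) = w - 7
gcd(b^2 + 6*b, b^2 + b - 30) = b + 6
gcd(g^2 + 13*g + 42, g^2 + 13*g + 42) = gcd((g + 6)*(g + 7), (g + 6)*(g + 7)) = g^2 + 13*g + 42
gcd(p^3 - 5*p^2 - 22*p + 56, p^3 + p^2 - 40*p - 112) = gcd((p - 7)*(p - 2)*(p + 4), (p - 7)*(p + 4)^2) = p^2 - 3*p - 28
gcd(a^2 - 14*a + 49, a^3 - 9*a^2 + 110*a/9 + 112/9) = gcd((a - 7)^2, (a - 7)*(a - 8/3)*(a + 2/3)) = a - 7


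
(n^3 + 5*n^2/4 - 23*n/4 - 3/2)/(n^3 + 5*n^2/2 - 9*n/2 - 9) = (4*n + 1)/(2*(2*n + 3))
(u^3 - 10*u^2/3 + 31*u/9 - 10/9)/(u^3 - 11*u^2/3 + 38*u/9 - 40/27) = 3*(u - 1)/(3*u - 4)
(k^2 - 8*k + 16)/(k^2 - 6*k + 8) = (k - 4)/(k - 2)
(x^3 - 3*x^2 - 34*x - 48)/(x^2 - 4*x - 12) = (x^2 - 5*x - 24)/(x - 6)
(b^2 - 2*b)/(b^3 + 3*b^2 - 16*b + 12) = b/(b^2 + 5*b - 6)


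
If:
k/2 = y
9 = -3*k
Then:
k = -3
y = -3/2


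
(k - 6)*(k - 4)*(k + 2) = k^3 - 8*k^2 + 4*k + 48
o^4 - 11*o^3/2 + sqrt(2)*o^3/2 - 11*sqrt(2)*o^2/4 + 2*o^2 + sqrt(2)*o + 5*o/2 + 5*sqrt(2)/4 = (o - 5)*(o - 1)*(o + 1/2)*(o + sqrt(2)/2)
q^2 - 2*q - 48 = (q - 8)*(q + 6)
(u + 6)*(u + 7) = u^2 + 13*u + 42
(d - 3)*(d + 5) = d^2 + 2*d - 15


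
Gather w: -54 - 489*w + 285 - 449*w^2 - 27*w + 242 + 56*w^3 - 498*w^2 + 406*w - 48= 56*w^3 - 947*w^2 - 110*w + 425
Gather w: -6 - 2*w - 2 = -2*w - 8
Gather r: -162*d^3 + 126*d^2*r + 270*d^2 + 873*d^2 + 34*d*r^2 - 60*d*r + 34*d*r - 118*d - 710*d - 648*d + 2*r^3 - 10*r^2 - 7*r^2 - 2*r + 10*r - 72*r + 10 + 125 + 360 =-162*d^3 + 1143*d^2 - 1476*d + 2*r^3 + r^2*(34*d - 17) + r*(126*d^2 - 26*d - 64) + 495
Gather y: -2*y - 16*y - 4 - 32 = -18*y - 36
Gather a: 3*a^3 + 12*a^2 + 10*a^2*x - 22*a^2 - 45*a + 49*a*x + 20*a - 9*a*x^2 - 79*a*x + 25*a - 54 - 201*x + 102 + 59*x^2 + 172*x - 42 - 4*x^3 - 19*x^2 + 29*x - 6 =3*a^3 + a^2*(10*x - 10) + a*(-9*x^2 - 30*x) - 4*x^3 + 40*x^2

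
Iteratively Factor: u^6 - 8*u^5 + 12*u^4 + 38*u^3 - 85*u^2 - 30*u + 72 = (u - 4)*(u^5 - 4*u^4 - 4*u^3 + 22*u^2 + 3*u - 18) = (u - 4)*(u - 1)*(u^4 - 3*u^3 - 7*u^2 + 15*u + 18) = (u - 4)*(u - 3)*(u - 1)*(u^3 - 7*u - 6) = (u - 4)*(u - 3)*(u - 1)*(u + 1)*(u^2 - u - 6) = (u - 4)*(u - 3)*(u - 1)*(u + 1)*(u + 2)*(u - 3)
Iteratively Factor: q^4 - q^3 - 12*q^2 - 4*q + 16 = (q + 2)*(q^3 - 3*q^2 - 6*q + 8) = (q - 4)*(q + 2)*(q^2 + q - 2) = (q - 4)*(q + 2)^2*(q - 1)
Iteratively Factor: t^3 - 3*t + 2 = (t - 1)*(t^2 + t - 2) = (t - 1)*(t + 2)*(t - 1)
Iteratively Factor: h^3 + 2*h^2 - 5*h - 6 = (h + 1)*(h^2 + h - 6) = (h + 1)*(h + 3)*(h - 2)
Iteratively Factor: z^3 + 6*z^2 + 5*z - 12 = (z - 1)*(z^2 + 7*z + 12) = (z - 1)*(z + 3)*(z + 4)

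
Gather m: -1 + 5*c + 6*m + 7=5*c + 6*m + 6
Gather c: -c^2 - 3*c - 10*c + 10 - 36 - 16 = -c^2 - 13*c - 42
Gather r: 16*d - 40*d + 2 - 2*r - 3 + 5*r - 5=-24*d + 3*r - 6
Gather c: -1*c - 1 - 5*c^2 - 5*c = -5*c^2 - 6*c - 1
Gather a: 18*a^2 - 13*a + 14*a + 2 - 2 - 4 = 18*a^2 + a - 4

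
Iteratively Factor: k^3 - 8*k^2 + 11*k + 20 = (k - 4)*(k^2 - 4*k - 5) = (k - 5)*(k - 4)*(k + 1)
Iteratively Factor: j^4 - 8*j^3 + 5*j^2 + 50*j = (j)*(j^3 - 8*j^2 + 5*j + 50) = j*(j - 5)*(j^2 - 3*j - 10) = j*(j - 5)*(j + 2)*(j - 5)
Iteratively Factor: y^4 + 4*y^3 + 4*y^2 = (y + 2)*(y^3 + 2*y^2) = y*(y + 2)*(y^2 + 2*y) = y*(y + 2)^2*(y)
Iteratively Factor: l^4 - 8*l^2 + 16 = (l + 2)*(l^3 - 2*l^2 - 4*l + 8) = (l - 2)*(l + 2)*(l^2 - 4) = (l - 2)^2*(l + 2)*(l + 2)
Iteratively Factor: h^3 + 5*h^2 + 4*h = (h)*(h^2 + 5*h + 4) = h*(h + 1)*(h + 4)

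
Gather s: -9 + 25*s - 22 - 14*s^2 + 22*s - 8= -14*s^2 + 47*s - 39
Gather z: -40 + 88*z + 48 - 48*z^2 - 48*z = -48*z^2 + 40*z + 8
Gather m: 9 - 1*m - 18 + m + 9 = 0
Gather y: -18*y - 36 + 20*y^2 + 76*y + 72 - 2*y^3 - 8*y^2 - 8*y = -2*y^3 + 12*y^2 + 50*y + 36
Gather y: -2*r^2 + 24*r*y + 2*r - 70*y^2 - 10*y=-2*r^2 + 2*r - 70*y^2 + y*(24*r - 10)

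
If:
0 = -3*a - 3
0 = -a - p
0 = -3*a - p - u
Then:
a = -1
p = 1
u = 2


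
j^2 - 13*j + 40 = (j - 8)*(j - 5)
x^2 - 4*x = x*(x - 4)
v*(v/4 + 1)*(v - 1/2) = v^3/4 + 7*v^2/8 - v/2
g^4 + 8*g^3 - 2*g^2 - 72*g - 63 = (g - 3)*(g + 1)*(g + 3)*(g + 7)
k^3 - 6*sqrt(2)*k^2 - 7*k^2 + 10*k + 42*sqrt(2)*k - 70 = (k - 7)*(k - 5*sqrt(2))*(k - sqrt(2))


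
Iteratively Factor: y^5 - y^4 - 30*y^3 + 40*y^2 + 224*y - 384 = (y - 3)*(y^4 + 2*y^3 - 24*y^2 - 32*y + 128) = (y - 3)*(y - 2)*(y^3 + 4*y^2 - 16*y - 64) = (y - 4)*(y - 3)*(y - 2)*(y^2 + 8*y + 16) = (y - 4)*(y - 3)*(y - 2)*(y + 4)*(y + 4)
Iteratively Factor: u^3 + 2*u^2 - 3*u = (u - 1)*(u^2 + 3*u) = u*(u - 1)*(u + 3)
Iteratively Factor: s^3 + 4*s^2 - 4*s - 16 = (s - 2)*(s^2 + 6*s + 8) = (s - 2)*(s + 4)*(s + 2)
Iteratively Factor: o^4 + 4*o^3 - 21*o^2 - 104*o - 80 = (o + 4)*(o^3 - 21*o - 20) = (o + 1)*(o + 4)*(o^2 - o - 20) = (o + 1)*(o + 4)^2*(o - 5)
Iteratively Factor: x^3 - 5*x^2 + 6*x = (x)*(x^2 - 5*x + 6) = x*(x - 2)*(x - 3)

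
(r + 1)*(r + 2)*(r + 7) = r^3 + 10*r^2 + 23*r + 14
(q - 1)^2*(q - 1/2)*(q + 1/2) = q^4 - 2*q^3 + 3*q^2/4 + q/2 - 1/4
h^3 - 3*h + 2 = (h - 1)^2*(h + 2)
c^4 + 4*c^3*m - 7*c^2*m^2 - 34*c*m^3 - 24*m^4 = (c - 3*m)*(c + m)*(c + 2*m)*(c + 4*m)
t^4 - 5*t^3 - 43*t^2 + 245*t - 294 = (t - 7)*(t - 3)*(t - 2)*(t + 7)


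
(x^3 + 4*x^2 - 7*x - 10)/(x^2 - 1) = (x^2 + 3*x - 10)/(x - 1)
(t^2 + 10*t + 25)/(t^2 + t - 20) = (t + 5)/(t - 4)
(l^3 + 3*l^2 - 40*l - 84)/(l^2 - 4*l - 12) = l + 7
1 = 1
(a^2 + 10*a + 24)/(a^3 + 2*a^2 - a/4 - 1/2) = 4*(a^2 + 10*a + 24)/(4*a^3 + 8*a^2 - a - 2)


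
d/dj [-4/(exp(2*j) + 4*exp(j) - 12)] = 8*(exp(j) + 2)*exp(j)/(exp(2*j) + 4*exp(j) - 12)^2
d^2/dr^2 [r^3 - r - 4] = 6*r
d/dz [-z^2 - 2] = -2*z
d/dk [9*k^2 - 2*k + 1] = 18*k - 2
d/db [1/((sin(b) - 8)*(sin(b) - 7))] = (15 - 2*sin(b))*cos(b)/((sin(b) - 8)^2*(sin(b) - 7)^2)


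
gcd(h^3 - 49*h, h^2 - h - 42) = h - 7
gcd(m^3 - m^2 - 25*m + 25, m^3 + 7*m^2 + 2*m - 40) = m + 5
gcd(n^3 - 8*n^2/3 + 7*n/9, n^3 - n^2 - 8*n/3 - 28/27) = n - 7/3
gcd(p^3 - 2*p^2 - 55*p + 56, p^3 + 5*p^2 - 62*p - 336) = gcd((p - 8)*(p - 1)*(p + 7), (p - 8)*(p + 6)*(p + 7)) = p^2 - p - 56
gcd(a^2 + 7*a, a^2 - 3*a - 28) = 1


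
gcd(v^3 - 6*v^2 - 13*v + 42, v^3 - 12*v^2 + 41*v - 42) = v^2 - 9*v + 14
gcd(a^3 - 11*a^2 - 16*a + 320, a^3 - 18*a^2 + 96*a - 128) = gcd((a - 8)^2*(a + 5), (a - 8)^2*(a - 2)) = a^2 - 16*a + 64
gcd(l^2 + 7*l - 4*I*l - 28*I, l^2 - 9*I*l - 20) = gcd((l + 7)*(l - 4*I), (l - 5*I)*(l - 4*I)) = l - 4*I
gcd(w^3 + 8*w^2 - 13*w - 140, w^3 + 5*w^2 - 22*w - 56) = w^2 + 3*w - 28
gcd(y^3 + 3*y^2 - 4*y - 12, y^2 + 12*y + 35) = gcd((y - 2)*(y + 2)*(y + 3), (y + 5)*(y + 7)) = 1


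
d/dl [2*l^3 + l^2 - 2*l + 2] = 6*l^2 + 2*l - 2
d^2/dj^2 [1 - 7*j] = 0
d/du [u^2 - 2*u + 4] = 2*u - 2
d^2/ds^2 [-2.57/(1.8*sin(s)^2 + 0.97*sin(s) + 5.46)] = (33.3072*sin(s)^4 + 13.46166*sin(s)^3 - 148.574527*sin(s)^2 - 40.534554*sin(s) + 45.679694)/(1.8*sin(s)^2 + 0.97*sin(s) + 5.46)^3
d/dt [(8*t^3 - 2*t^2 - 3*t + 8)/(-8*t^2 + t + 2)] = 2*(-32*t^4 + 8*t^3 + 11*t^2 + 60*t - 7)/(64*t^4 - 16*t^3 - 31*t^2 + 4*t + 4)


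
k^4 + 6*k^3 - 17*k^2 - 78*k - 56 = (k - 4)*(k + 1)*(k + 2)*(k + 7)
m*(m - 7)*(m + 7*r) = m^3 + 7*m^2*r - 7*m^2 - 49*m*r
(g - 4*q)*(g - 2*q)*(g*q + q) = g^3*q - 6*g^2*q^2 + g^2*q + 8*g*q^3 - 6*g*q^2 + 8*q^3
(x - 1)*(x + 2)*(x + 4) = x^3 + 5*x^2 + 2*x - 8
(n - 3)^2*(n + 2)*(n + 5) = n^4 + n^3 - 23*n^2 + 3*n + 90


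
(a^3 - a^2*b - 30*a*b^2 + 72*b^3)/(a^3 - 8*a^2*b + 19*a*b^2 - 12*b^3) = (a + 6*b)/(a - b)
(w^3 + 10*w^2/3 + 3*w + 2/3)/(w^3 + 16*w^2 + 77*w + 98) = (3*w^2 + 4*w + 1)/(3*(w^2 + 14*w + 49))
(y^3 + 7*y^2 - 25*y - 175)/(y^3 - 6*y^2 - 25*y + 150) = (y + 7)/(y - 6)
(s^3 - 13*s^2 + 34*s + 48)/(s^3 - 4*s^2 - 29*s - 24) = (s - 6)/(s + 3)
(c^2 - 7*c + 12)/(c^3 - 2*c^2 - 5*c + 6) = (c - 4)/(c^2 + c - 2)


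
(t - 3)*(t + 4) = t^2 + t - 12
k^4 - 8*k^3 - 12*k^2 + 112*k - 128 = (k - 8)*(k - 2)^2*(k + 4)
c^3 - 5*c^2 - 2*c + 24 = (c - 4)*(c - 3)*(c + 2)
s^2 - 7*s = s*(s - 7)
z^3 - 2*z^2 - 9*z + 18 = (z - 3)*(z - 2)*(z + 3)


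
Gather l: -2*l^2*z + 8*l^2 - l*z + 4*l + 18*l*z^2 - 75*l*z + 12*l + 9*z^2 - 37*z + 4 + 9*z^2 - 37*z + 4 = l^2*(8 - 2*z) + l*(18*z^2 - 76*z + 16) + 18*z^2 - 74*z + 8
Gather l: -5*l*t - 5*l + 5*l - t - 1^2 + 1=-5*l*t - t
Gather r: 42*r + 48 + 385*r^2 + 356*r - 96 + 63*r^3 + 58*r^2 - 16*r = 63*r^3 + 443*r^2 + 382*r - 48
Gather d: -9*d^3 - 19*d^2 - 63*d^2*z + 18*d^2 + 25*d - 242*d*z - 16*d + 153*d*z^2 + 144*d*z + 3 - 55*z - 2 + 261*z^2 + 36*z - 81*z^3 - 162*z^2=-9*d^3 + d^2*(-63*z - 1) + d*(153*z^2 - 98*z + 9) - 81*z^3 + 99*z^2 - 19*z + 1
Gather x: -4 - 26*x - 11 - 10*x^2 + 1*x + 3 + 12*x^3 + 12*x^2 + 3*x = 12*x^3 + 2*x^2 - 22*x - 12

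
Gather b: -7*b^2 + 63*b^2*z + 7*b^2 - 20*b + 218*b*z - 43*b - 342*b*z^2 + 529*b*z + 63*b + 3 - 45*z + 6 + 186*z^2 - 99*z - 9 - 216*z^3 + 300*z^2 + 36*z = 63*b^2*z + b*(-342*z^2 + 747*z) - 216*z^3 + 486*z^2 - 108*z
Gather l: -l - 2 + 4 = 2 - l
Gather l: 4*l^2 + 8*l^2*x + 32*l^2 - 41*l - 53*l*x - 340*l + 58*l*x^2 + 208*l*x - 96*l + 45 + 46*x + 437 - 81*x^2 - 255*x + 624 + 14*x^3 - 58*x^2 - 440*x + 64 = l^2*(8*x + 36) + l*(58*x^2 + 155*x - 477) + 14*x^3 - 139*x^2 - 649*x + 1170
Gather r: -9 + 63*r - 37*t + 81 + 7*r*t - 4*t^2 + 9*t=r*(7*t + 63) - 4*t^2 - 28*t + 72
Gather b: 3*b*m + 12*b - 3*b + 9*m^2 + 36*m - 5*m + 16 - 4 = b*(3*m + 9) + 9*m^2 + 31*m + 12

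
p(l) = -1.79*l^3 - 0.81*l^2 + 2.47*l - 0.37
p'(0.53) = 0.10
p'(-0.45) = 2.11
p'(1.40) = -10.32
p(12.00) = -3180.49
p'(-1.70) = -10.30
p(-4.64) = 149.55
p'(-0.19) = 2.58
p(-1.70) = 1.88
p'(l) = -5.37*l^2 - 1.62*l + 2.47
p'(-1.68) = -9.96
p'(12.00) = -790.25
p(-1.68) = 1.68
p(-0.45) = -1.48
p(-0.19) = -0.86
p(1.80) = -8.99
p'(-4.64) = -105.63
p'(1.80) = -17.84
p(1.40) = -3.41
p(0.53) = 0.45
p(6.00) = -401.35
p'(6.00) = -200.57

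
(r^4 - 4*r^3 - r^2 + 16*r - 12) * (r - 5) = r^5 - 9*r^4 + 19*r^3 + 21*r^2 - 92*r + 60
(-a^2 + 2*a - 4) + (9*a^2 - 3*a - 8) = 8*a^2 - a - 12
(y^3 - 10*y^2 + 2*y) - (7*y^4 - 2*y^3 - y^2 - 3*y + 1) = -7*y^4 + 3*y^3 - 9*y^2 + 5*y - 1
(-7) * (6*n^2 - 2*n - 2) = -42*n^2 + 14*n + 14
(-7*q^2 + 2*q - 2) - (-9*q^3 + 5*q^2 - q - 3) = 9*q^3 - 12*q^2 + 3*q + 1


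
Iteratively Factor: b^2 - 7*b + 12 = (b - 3)*(b - 4)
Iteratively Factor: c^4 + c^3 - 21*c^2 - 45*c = (c - 5)*(c^3 + 6*c^2 + 9*c) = (c - 5)*(c + 3)*(c^2 + 3*c) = (c - 5)*(c + 3)^2*(c)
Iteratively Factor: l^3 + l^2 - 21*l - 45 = (l + 3)*(l^2 - 2*l - 15) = (l - 5)*(l + 3)*(l + 3)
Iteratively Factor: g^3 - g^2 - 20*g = (g)*(g^2 - g - 20) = g*(g - 5)*(g + 4)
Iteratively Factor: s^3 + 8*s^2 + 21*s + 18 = (s + 3)*(s^2 + 5*s + 6) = (s + 3)^2*(s + 2)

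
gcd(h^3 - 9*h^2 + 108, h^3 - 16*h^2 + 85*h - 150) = h - 6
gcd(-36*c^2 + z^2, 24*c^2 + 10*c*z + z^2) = 6*c + z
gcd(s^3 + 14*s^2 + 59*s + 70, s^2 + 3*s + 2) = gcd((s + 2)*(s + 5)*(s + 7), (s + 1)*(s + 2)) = s + 2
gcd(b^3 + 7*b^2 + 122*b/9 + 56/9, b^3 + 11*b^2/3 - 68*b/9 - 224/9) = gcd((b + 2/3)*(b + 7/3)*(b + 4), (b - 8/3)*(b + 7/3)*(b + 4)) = b^2 + 19*b/3 + 28/3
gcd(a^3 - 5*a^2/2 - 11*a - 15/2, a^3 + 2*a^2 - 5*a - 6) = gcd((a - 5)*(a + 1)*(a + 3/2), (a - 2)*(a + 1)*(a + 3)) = a + 1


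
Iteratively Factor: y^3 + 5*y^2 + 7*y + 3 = (y + 3)*(y^2 + 2*y + 1) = (y + 1)*(y + 3)*(y + 1)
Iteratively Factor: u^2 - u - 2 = (u - 2)*(u + 1)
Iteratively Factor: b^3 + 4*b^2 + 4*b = (b)*(b^2 + 4*b + 4) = b*(b + 2)*(b + 2)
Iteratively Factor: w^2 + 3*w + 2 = (w + 1)*(w + 2)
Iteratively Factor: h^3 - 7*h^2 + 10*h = (h - 2)*(h^2 - 5*h) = h*(h - 2)*(h - 5)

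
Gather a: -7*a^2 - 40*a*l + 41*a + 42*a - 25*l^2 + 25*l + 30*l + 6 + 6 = -7*a^2 + a*(83 - 40*l) - 25*l^2 + 55*l + 12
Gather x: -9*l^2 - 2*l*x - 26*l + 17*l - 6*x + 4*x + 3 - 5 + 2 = -9*l^2 - 9*l + x*(-2*l - 2)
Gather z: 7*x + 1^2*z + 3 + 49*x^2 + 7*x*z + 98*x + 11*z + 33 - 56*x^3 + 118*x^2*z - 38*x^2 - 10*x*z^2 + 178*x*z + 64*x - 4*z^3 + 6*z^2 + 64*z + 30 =-56*x^3 + 11*x^2 + 169*x - 4*z^3 + z^2*(6 - 10*x) + z*(118*x^2 + 185*x + 76) + 66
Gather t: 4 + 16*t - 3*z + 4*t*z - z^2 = t*(4*z + 16) - z^2 - 3*z + 4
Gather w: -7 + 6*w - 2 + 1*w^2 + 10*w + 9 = w^2 + 16*w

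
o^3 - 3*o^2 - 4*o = o*(o - 4)*(o + 1)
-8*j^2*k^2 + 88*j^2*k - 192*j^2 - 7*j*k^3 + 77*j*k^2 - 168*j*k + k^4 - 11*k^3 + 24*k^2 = (-8*j + k)*(j + k)*(k - 8)*(k - 3)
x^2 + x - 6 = (x - 2)*(x + 3)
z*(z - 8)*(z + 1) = z^3 - 7*z^2 - 8*z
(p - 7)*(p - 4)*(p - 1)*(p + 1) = p^4 - 11*p^3 + 27*p^2 + 11*p - 28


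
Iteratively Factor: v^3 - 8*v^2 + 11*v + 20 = (v - 5)*(v^2 - 3*v - 4) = (v - 5)*(v - 4)*(v + 1)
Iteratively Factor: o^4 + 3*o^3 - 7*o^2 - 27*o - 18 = (o - 3)*(o^3 + 6*o^2 + 11*o + 6) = (o - 3)*(o + 2)*(o^2 + 4*o + 3) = (o - 3)*(o + 1)*(o + 2)*(o + 3)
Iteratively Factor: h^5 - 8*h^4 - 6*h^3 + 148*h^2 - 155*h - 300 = (h - 5)*(h^4 - 3*h^3 - 21*h^2 + 43*h + 60) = (h - 5)*(h + 1)*(h^3 - 4*h^2 - 17*h + 60) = (h - 5)^2*(h + 1)*(h^2 + h - 12) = (h - 5)^2*(h + 1)*(h + 4)*(h - 3)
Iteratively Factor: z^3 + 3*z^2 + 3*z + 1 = (z + 1)*(z^2 + 2*z + 1) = (z + 1)^2*(z + 1)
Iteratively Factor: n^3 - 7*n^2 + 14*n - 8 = (n - 4)*(n^2 - 3*n + 2) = (n - 4)*(n - 1)*(n - 2)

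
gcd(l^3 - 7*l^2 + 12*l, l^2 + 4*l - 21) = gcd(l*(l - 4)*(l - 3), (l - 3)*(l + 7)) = l - 3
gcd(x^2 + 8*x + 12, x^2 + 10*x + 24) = x + 6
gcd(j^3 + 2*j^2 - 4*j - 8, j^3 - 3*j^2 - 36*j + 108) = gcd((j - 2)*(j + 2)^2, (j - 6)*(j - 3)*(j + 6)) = 1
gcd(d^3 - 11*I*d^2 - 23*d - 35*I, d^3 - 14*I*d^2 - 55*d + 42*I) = d - 7*I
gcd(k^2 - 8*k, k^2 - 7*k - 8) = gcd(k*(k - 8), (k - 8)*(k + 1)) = k - 8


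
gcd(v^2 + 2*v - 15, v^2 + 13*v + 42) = 1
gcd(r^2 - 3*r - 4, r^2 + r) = r + 1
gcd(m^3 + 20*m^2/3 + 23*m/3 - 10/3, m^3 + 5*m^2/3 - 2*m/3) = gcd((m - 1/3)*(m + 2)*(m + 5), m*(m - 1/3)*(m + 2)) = m^2 + 5*m/3 - 2/3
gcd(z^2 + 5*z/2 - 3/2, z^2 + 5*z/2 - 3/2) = z^2 + 5*z/2 - 3/2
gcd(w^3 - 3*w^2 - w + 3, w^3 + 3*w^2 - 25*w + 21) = w^2 - 4*w + 3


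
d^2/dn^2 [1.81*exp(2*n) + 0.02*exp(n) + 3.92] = (7.24*exp(n) + 0.02)*exp(n)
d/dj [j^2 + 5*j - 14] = 2*j + 5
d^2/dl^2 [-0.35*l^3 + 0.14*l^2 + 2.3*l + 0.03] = 0.28 - 2.1*l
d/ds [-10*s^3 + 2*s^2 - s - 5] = -30*s^2 + 4*s - 1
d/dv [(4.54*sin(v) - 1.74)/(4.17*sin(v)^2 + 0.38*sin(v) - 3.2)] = (-18.9318*sin(v)^2 + 14.5116*sin(v) - 13.8668)*cos(v)/(17.3889*sin(v)^4 + 3.1692*sin(v)^3 - 26.5436*sin(v)^2 - 2.432*sin(v) + 10.24)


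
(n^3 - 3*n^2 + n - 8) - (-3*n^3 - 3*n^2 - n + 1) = 4*n^3 + 2*n - 9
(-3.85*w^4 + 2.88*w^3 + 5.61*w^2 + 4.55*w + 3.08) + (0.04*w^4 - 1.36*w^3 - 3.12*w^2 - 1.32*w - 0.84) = -3.81*w^4 + 1.52*w^3 + 2.49*w^2 + 3.23*w + 2.24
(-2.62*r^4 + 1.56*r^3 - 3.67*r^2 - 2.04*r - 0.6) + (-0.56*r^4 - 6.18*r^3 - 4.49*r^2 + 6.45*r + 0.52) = -3.18*r^4 - 4.62*r^3 - 8.16*r^2 + 4.41*r - 0.08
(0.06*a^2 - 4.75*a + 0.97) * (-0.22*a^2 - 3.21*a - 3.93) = -0.0132*a^4 + 0.8524*a^3 + 14.7983*a^2 + 15.5538*a - 3.8121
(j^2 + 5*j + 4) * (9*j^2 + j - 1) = 9*j^4 + 46*j^3 + 40*j^2 - j - 4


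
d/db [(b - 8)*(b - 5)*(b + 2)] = 3*b^2 - 22*b + 14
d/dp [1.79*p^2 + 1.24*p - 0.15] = 3.58*p + 1.24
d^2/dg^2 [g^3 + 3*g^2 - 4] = 6*g + 6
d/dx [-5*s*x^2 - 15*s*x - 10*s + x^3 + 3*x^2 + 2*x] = -10*s*x - 15*s + 3*x^2 + 6*x + 2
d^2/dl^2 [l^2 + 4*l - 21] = 2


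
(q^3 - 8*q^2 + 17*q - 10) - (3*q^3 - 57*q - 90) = -2*q^3 - 8*q^2 + 74*q + 80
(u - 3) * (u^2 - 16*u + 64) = u^3 - 19*u^2 + 112*u - 192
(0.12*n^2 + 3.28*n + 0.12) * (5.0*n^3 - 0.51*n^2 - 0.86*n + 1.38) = 0.6*n^5 + 16.3388*n^4 - 1.176*n^3 - 2.7164*n^2 + 4.4232*n + 0.1656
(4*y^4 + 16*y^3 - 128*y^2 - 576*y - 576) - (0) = 4*y^4 + 16*y^3 - 128*y^2 - 576*y - 576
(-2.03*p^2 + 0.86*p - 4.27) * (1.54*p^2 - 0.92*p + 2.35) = -3.1262*p^4 + 3.192*p^3 - 12.1375*p^2 + 5.9494*p - 10.0345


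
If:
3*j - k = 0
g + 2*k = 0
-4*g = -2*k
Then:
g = 0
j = 0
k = 0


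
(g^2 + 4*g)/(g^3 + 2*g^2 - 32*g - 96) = g/(g^2 - 2*g - 24)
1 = 1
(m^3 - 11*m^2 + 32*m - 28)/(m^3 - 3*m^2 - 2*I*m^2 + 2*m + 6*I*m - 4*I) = (m^2 - 9*m + 14)/(m^2 - m*(1 + 2*I) + 2*I)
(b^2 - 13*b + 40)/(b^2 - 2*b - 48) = (b - 5)/(b + 6)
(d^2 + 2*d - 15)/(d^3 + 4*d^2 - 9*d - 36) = (d + 5)/(d^2 + 7*d + 12)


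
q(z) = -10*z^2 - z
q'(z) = -20*z - 1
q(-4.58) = -205.18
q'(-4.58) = 90.60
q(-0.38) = -1.06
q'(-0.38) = 6.60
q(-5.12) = -257.02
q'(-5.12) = 101.40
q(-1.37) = -17.40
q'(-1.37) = 26.40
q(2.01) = -42.41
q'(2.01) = -41.20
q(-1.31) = -15.85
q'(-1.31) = 25.20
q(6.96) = -491.38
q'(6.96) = -140.20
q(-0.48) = -1.82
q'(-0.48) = 8.60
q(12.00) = -1452.00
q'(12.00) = -241.00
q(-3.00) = -87.00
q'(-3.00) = 59.00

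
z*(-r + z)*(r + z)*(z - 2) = -r^2*z^2 + 2*r^2*z + z^4 - 2*z^3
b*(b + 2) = b^2 + 2*b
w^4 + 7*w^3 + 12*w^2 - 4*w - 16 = (w - 1)*(w + 2)^2*(w + 4)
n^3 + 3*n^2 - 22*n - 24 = (n - 4)*(n + 1)*(n + 6)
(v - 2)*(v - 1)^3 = v^4 - 5*v^3 + 9*v^2 - 7*v + 2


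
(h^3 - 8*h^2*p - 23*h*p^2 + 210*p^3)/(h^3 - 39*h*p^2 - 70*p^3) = (h - 6*p)/(h + 2*p)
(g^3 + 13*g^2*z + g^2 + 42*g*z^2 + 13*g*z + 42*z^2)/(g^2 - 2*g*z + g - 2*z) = (-g^2 - 13*g*z - 42*z^2)/(-g + 2*z)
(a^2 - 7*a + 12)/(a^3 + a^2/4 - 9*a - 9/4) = 4*(a - 4)/(4*a^2 + 13*a + 3)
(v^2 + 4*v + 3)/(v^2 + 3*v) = (v + 1)/v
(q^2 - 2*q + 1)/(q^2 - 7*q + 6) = (q - 1)/(q - 6)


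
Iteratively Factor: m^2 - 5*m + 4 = (m - 4)*(m - 1)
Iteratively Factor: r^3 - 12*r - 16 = (r + 2)*(r^2 - 2*r - 8) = (r + 2)^2*(r - 4)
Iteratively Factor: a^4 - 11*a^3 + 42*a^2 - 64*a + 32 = (a - 1)*(a^3 - 10*a^2 + 32*a - 32) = (a - 2)*(a - 1)*(a^2 - 8*a + 16) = (a - 4)*(a - 2)*(a - 1)*(a - 4)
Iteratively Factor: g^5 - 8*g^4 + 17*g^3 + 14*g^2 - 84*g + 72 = (g - 2)*(g^4 - 6*g^3 + 5*g^2 + 24*g - 36) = (g - 3)*(g - 2)*(g^3 - 3*g^2 - 4*g + 12) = (g - 3)*(g - 2)^2*(g^2 - g - 6) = (g - 3)^2*(g - 2)^2*(g + 2)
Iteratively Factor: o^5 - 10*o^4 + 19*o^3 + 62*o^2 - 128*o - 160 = (o - 5)*(o^4 - 5*o^3 - 6*o^2 + 32*o + 32) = (o - 5)*(o + 1)*(o^3 - 6*o^2 + 32) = (o - 5)*(o - 4)*(o + 1)*(o^2 - 2*o - 8) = (o - 5)*(o - 4)^2*(o + 1)*(o + 2)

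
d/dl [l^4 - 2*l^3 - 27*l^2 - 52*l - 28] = 4*l^3 - 6*l^2 - 54*l - 52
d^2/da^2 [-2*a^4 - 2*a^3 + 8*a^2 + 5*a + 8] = -24*a^2 - 12*a + 16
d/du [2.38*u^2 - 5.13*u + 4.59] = 4.76*u - 5.13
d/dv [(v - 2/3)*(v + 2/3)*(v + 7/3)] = 3*v^2 + 14*v/3 - 4/9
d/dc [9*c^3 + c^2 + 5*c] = 27*c^2 + 2*c + 5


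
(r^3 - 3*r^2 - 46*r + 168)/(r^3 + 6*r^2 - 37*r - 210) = (r - 4)/(r + 5)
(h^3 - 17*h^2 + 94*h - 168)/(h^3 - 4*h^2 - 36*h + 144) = (h - 7)/(h + 6)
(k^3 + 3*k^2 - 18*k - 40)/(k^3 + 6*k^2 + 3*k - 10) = (k - 4)/(k - 1)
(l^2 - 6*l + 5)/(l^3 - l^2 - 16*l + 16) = (l - 5)/(l^2 - 16)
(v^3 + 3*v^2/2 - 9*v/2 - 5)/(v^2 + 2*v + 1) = (v^2 + v/2 - 5)/(v + 1)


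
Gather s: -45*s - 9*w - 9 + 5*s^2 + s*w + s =5*s^2 + s*(w - 44) - 9*w - 9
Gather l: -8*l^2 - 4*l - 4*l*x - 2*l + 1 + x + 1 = -8*l^2 + l*(-4*x - 6) + x + 2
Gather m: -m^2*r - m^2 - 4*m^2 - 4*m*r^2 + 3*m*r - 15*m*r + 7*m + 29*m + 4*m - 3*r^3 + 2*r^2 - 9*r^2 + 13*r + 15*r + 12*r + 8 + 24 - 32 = m^2*(-r - 5) + m*(-4*r^2 - 12*r + 40) - 3*r^3 - 7*r^2 + 40*r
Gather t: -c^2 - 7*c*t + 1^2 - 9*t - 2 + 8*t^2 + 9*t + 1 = -c^2 - 7*c*t + 8*t^2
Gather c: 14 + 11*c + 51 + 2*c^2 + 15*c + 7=2*c^2 + 26*c + 72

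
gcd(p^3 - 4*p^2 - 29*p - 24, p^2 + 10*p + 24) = 1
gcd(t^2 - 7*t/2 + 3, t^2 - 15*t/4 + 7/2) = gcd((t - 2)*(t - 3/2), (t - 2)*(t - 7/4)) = t - 2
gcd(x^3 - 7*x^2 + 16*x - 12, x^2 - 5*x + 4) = 1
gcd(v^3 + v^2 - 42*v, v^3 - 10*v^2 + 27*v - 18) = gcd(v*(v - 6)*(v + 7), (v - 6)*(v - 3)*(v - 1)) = v - 6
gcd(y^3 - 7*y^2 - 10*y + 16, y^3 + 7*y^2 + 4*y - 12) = y^2 + y - 2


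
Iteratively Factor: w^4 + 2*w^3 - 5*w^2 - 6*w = (w - 2)*(w^3 + 4*w^2 + 3*w) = w*(w - 2)*(w^2 + 4*w + 3) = w*(w - 2)*(w + 1)*(w + 3)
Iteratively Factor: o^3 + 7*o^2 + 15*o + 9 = (o + 3)*(o^2 + 4*o + 3) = (o + 1)*(o + 3)*(o + 3)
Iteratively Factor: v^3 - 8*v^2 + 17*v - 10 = (v - 1)*(v^2 - 7*v + 10) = (v - 5)*(v - 1)*(v - 2)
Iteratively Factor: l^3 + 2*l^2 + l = (l + 1)*(l^2 + l) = l*(l + 1)*(l + 1)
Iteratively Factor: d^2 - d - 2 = (d - 2)*(d + 1)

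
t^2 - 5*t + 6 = (t - 3)*(t - 2)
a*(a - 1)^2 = a^3 - 2*a^2 + a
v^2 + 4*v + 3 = (v + 1)*(v + 3)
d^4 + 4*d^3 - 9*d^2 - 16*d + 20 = (d - 2)*(d - 1)*(d + 2)*(d + 5)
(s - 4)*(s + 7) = s^2 + 3*s - 28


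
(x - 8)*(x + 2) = x^2 - 6*x - 16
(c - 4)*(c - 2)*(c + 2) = c^3 - 4*c^2 - 4*c + 16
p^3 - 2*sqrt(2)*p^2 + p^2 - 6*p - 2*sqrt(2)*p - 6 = (p + 1)*(p - 3*sqrt(2))*(p + sqrt(2))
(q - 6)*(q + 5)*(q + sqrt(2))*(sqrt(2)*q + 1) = sqrt(2)*q^4 - sqrt(2)*q^3 + 3*q^3 - 29*sqrt(2)*q^2 - 3*q^2 - 90*q - sqrt(2)*q - 30*sqrt(2)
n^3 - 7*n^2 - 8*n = n*(n - 8)*(n + 1)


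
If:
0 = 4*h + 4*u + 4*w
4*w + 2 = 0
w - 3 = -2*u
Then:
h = -5/4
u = 7/4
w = -1/2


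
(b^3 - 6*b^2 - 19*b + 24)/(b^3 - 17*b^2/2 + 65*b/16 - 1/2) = 16*(b^2 + 2*b - 3)/(16*b^2 - 8*b + 1)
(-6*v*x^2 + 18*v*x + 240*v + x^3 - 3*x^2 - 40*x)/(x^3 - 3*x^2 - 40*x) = (-6*v + x)/x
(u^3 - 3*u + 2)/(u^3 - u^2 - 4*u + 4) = (u - 1)/(u - 2)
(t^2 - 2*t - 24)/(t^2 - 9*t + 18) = (t + 4)/(t - 3)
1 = 1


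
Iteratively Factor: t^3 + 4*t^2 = (t)*(t^2 + 4*t) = t^2*(t + 4)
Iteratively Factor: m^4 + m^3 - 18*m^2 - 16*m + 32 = (m - 4)*(m^3 + 5*m^2 + 2*m - 8) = (m - 4)*(m + 4)*(m^2 + m - 2) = (m - 4)*(m + 2)*(m + 4)*(m - 1)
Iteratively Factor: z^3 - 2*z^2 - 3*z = (z - 3)*(z^2 + z) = z*(z - 3)*(z + 1)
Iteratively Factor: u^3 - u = (u)*(u^2 - 1) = u*(u + 1)*(u - 1)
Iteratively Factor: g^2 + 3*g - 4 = (g - 1)*(g + 4)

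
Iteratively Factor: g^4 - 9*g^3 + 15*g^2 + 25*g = (g)*(g^3 - 9*g^2 + 15*g + 25) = g*(g - 5)*(g^2 - 4*g - 5) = g*(g - 5)*(g + 1)*(g - 5)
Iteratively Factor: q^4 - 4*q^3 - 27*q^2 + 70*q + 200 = (q - 5)*(q^3 + q^2 - 22*q - 40) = (q - 5)*(q + 2)*(q^2 - q - 20) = (q - 5)*(q + 2)*(q + 4)*(q - 5)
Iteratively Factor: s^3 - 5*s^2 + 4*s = (s - 4)*(s^2 - s) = s*(s - 4)*(s - 1)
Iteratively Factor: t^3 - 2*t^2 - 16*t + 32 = (t - 4)*(t^2 + 2*t - 8) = (t - 4)*(t + 4)*(t - 2)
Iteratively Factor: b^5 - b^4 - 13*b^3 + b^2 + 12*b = (b - 1)*(b^4 - 13*b^2 - 12*b) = (b - 1)*(b + 3)*(b^3 - 3*b^2 - 4*b) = (b - 4)*(b - 1)*(b + 3)*(b^2 + b) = b*(b - 4)*(b - 1)*(b + 3)*(b + 1)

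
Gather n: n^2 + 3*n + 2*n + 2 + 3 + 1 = n^2 + 5*n + 6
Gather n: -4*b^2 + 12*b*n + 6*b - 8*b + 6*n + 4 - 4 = -4*b^2 - 2*b + n*(12*b + 6)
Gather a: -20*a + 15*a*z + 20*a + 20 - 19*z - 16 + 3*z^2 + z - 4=15*a*z + 3*z^2 - 18*z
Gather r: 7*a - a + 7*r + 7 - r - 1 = 6*a + 6*r + 6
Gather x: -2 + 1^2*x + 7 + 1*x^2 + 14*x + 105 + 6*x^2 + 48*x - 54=7*x^2 + 63*x + 56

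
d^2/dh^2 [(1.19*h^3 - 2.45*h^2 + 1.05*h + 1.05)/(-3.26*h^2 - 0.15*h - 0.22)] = (1.4210854715202e-14*h^5 - 2.8421709430404e-14*h^4 - 23.060674*h^3 - 77.73234*h^2 + 1.092084*h + 1.76533)/(34.645976*h^6 + 4.78242*h^5 + 7.234266*h^4 + 0.648855*h^3 + 0.488202*h^2 + 0.02178*h + 0.010648)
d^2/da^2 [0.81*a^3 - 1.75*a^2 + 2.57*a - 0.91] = 4.86*a - 3.5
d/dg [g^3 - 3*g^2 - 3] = 3*g*(g - 2)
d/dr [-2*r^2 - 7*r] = -4*r - 7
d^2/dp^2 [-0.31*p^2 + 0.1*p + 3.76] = -0.620000000000000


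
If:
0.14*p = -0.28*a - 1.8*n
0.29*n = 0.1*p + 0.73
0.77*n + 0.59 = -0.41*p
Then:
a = -6.01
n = 1.23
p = -3.74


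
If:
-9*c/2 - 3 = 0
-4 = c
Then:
No Solution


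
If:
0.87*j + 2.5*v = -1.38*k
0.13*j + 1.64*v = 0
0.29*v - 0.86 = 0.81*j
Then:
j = -1.03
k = 0.50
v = 0.08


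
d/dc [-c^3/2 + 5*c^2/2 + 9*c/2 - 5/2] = -3*c^2/2 + 5*c + 9/2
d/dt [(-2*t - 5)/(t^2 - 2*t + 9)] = 2*(t^2 + 5*t - 14)/(t^4 - 4*t^3 + 22*t^2 - 36*t + 81)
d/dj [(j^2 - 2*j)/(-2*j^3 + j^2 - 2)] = 2*(j^2*(j - 2)*(3*j - 1) + (1 - j)*(2*j^3 - j^2 + 2))/(2*j^3 - j^2 + 2)^2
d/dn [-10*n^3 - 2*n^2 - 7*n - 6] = -30*n^2 - 4*n - 7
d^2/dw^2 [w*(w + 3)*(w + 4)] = 6*w + 14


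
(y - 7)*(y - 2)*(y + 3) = y^3 - 6*y^2 - 13*y + 42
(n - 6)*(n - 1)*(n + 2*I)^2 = n^4 - 7*n^3 + 4*I*n^3 + 2*n^2 - 28*I*n^2 + 28*n + 24*I*n - 24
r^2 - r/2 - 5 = (r - 5/2)*(r + 2)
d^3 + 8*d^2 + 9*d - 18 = (d - 1)*(d + 3)*(d + 6)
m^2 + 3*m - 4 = (m - 1)*(m + 4)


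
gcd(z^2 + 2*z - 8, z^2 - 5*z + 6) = z - 2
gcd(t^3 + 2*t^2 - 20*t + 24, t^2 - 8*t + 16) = 1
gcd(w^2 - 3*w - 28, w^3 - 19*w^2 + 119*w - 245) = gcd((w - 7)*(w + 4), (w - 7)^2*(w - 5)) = w - 7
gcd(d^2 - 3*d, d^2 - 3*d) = d^2 - 3*d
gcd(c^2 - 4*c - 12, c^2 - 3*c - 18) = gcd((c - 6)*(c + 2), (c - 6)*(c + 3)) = c - 6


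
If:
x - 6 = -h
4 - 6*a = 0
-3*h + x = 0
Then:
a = 2/3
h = 3/2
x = 9/2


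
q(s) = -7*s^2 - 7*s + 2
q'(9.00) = -133.00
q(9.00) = -628.00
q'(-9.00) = 119.00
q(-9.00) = -502.00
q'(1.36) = -26.04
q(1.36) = -20.47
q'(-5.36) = 68.04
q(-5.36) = -161.59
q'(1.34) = -25.76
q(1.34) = -19.95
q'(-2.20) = 23.80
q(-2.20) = -16.48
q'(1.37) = -26.18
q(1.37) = -20.73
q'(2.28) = -38.92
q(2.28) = -50.35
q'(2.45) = -41.30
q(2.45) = -57.17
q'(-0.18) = -4.48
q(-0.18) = 3.03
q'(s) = -14*s - 7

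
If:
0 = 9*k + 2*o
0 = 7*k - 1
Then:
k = 1/7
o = -9/14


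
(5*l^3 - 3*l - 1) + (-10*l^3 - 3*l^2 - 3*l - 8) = -5*l^3 - 3*l^2 - 6*l - 9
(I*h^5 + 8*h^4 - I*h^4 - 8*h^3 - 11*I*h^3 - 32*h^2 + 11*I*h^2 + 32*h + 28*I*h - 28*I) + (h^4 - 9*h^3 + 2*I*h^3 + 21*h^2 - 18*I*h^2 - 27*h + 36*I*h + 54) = I*h^5 + 9*h^4 - I*h^4 - 17*h^3 - 9*I*h^3 - 11*h^2 - 7*I*h^2 + 5*h + 64*I*h + 54 - 28*I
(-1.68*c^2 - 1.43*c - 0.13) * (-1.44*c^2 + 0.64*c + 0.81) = 2.4192*c^4 + 0.984*c^3 - 2.0888*c^2 - 1.2415*c - 0.1053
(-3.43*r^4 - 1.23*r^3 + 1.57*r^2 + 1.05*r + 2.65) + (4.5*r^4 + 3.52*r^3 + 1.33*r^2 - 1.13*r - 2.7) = 1.07*r^4 + 2.29*r^3 + 2.9*r^2 - 0.0799999999999998*r - 0.0500000000000003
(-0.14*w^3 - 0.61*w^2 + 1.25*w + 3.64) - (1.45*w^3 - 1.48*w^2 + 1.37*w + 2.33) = -1.59*w^3 + 0.87*w^2 - 0.12*w + 1.31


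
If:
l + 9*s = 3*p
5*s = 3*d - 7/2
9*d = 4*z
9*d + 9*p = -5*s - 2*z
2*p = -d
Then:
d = 7/24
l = 343/80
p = -7/48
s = -21/40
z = 21/32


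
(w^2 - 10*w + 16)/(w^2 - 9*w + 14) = (w - 8)/(w - 7)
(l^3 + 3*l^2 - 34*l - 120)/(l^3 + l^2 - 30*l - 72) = (l + 5)/(l + 3)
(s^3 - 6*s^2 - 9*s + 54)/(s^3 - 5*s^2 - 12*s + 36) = (s - 3)/(s - 2)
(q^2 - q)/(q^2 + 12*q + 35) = q*(q - 1)/(q^2 + 12*q + 35)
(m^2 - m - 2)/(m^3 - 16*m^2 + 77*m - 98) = (m + 1)/(m^2 - 14*m + 49)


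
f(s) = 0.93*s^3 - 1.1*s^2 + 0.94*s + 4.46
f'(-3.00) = 32.65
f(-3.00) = -33.37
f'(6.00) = 88.18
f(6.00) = 171.38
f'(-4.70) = 72.91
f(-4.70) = -120.81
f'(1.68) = 5.12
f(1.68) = 7.34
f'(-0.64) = 3.49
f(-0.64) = 3.16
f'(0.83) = 1.04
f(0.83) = 5.01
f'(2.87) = 17.61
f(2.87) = 20.08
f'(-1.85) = 14.56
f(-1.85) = -6.93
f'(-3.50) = 42.82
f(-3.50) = -52.18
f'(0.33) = 0.52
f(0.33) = 4.68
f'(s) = 2.79*s^2 - 2.2*s + 0.94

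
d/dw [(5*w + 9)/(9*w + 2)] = -71/(9*w + 2)^2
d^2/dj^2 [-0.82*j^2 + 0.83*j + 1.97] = -1.64000000000000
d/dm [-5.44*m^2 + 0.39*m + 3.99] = 0.39 - 10.88*m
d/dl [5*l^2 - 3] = 10*l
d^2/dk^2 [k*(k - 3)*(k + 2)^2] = 12*k^2 + 6*k - 16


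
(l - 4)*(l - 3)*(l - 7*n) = l^3 - 7*l^2*n - 7*l^2 + 49*l*n + 12*l - 84*n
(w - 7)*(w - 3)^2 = w^3 - 13*w^2 + 51*w - 63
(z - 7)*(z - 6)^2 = z^3 - 19*z^2 + 120*z - 252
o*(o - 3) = o^2 - 3*o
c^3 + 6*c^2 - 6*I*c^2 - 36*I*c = c*(c + 6)*(c - 6*I)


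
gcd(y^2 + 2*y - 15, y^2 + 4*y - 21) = y - 3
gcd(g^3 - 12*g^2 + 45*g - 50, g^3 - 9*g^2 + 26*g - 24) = g - 2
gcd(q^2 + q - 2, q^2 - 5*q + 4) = q - 1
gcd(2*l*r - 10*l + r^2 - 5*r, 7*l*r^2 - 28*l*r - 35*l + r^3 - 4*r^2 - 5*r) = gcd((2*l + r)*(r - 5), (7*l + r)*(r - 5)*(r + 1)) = r - 5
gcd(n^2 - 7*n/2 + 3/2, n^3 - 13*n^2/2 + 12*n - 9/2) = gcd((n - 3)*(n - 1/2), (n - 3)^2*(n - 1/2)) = n^2 - 7*n/2 + 3/2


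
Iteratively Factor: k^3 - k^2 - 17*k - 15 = (k + 1)*(k^2 - 2*k - 15) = (k - 5)*(k + 1)*(k + 3)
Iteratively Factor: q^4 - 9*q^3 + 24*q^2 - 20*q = (q - 5)*(q^3 - 4*q^2 + 4*q) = (q - 5)*(q - 2)*(q^2 - 2*q) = (q - 5)*(q - 2)^2*(q)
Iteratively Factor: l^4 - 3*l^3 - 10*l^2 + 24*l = (l - 2)*(l^3 - l^2 - 12*l) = (l - 4)*(l - 2)*(l^2 + 3*l) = (l - 4)*(l - 2)*(l + 3)*(l)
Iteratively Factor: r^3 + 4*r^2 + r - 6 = (r + 3)*(r^2 + r - 2) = (r + 2)*(r + 3)*(r - 1)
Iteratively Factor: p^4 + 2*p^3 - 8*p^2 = (p)*(p^3 + 2*p^2 - 8*p) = p*(p + 4)*(p^2 - 2*p) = p^2*(p + 4)*(p - 2)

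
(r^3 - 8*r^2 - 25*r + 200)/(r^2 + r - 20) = (r^2 - 13*r + 40)/(r - 4)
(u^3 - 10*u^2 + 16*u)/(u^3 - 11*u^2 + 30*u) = (u^2 - 10*u + 16)/(u^2 - 11*u + 30)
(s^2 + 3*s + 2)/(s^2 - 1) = (s + 2)/(s - 1)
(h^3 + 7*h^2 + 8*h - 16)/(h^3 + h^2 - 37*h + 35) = (h^2 + 8*h + 16)/(h^2 + 2*h - 35)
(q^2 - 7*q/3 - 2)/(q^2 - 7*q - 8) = (-q^2 + 7*q/3 + 2)/(-q^2 + 7*q + 8)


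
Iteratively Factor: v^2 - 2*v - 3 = (v + 1)*(v - 3)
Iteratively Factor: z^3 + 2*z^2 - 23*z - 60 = (z - 5)*(z^2 + 7*z + 12) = (z - 5)*(z + 4)*(z + 3)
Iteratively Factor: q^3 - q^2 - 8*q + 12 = (q - 2)*(q^2 + q - 6) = (q - 2)*(q + 3)*(q - 2)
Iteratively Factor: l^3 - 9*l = (l)*(l^2 - 9) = l*(l + 3)*(l - 3)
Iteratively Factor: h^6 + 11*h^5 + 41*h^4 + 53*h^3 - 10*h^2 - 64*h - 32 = (h + 1)*(h^5 + 10*h^4 + 31*h^3 + 22*h^2 - 32*h - 32) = (h + 1)*(h + 4)*(h^4 + 6*h^3 + 7*h^2 - 6*h - 8) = (h + 1)^2*(h + 4)*(h^3 + 5*h^2 + 2*h - 8) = (h + 1)^2*(h + 4)^2*(h^2 + h - 2) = (h + 1)^2*(h + 2)*(h + 4)^2*(h - 1)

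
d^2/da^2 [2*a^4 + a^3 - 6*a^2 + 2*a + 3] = 24*a^2 + 6*a - 12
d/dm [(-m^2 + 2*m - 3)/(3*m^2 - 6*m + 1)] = 16*(m - 1)/(9*m^4 - 36*m^3 + 42*m^2 - 12*m + 1)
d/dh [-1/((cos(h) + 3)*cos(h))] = -(2*cos(h) + 3)*sin(h)/((cos(h) + 3)^2*cos(h)^2)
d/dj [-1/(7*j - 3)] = 7/(7*j - 3)^2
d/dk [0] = 0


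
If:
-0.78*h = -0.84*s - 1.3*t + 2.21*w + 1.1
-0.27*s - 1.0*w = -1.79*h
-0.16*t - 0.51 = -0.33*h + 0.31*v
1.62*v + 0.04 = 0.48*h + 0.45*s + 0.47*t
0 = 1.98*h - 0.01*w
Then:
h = -0.01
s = 3.74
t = -3.30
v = 0.05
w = -1.02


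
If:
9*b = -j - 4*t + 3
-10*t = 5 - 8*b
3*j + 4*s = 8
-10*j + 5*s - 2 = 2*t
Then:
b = 1195/3323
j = 2036/3323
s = 5119/3323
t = -1411/6646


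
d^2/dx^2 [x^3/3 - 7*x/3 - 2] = 2*x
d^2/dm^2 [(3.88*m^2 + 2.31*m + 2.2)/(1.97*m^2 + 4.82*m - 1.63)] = (-55.754546*m^3 + 125.982288*m^2 + 169.845126*m + 173.266436)/(7.645373*m^6 + 56.117814*m^5 + 118.325883*m^4 + 19.115156*m^3 - 97.904157*m^2 + 38.418774*m - 4.330747)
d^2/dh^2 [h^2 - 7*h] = 2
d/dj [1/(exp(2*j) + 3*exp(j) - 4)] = (-2*exp(j) - 3)*exp(j)/(exp(2*j) + 3*exp(j) - 4)^2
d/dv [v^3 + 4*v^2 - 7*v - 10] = 3*v^2 + 8*v - 7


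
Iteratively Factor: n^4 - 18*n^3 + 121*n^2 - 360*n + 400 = (n - 5)*(n^3 - 13*n^2 + 56*n - 80) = (n - 5)*(n - 4)*(n^2 - 9*n + 20) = (n - 5)*(n - 4)^2*(n - 5)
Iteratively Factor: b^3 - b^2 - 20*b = (b)*(b^2 - b - 20) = b*(b - 5)*(b + 4)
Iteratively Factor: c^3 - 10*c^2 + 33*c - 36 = (c - 3)*(c^2 - 7*c + 12) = (c - 3)^2*(c - 4)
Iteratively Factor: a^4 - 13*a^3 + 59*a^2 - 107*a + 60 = (a - 4)*(a^3 - 9*a^2 + 23*a - 15) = (a - 5)*(a - 4)*(a^2 - 4*a + 3) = (a - 5)*(a - 4)*(a - 3)*(a - 1)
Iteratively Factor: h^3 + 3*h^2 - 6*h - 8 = (h + 1)*(h^2 + 2*h - 8) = (h + 1)*(h + 4)*(h - 2)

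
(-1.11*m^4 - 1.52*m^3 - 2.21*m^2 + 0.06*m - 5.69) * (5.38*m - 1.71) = -5.9718*m^5 - 6.2795*m^4 - 9.2906*m^3 + 4.1019*m^2 - 30.7148*m + 9.7299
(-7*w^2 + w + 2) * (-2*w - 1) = 14*w^3 + 5*w^2 - 5*w - 2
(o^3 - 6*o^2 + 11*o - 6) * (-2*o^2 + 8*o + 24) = -2*o^5 + 20*o^4 - 46*o^3 - 44*o^2 + 216*o - 144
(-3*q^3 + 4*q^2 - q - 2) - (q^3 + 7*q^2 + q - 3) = -4*q^3 - 3*q^2 - 2*q + 1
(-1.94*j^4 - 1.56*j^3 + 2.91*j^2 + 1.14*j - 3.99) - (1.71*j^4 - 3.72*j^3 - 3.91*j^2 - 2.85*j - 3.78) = -3.65*j^4 + 2.16*j^3 + 6.82*j^2 + 3.99*j - 0.21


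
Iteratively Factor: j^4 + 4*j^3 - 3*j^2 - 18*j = (j + 3)*(j^3 + j^2 - 6*j) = (j + 3)^2*(j^2 - 2*j) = j*(j + 3)^2*(j - 2)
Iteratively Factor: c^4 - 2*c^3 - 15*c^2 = (c + 3)*(c^3 - 5*c^2) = c*(c + 3)*(c^2 - 5*c) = c^2*(c + 3)*(c - 5)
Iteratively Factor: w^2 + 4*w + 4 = (w + 2)*(w + 2)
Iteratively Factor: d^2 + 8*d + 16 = (d + 4)*(d + 4)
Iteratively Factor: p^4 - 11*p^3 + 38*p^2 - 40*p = (p)*(p^3 - 11*p^2 + 38*p - 40) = p*(p - 4)*(p^2 - 7*p + 10) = p*(p - 4)*(p - 2)*(p - 5)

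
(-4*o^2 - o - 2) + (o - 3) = -4*o^2 - 5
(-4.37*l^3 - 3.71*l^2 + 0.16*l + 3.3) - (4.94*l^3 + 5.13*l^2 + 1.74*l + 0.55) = -9.31*l^3 - 8.84*l^2 - 1.58*l + 2.75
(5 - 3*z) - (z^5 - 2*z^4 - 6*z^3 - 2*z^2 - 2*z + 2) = -z^5 + 2*z^4 + 6*z^3 + 2*z^2 - z + 3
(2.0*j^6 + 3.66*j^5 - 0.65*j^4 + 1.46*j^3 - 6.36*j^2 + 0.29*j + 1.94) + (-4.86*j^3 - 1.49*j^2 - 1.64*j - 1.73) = 2.0*j^6 + 3.66*j^5 - 0.65*j^4 - 3.4*j^3 - 7.85*j^2 - 1.35*j + 0.21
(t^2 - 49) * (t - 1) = t^3 - t^2 - 49*t + 49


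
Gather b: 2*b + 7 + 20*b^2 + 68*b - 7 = 20*b^2 + 70*b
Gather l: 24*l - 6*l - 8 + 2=18*l - 6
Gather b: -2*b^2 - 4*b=-2*b^2 - 4*b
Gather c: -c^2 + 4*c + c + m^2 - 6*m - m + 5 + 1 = -c^2 + 5*c + m^2 - 7*m + 6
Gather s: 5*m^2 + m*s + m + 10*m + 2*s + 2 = 5*m^2 + 11*m + s*(m + 2) + 2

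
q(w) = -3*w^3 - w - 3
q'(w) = -9*w^2 - 1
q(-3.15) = 93.92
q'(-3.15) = -90.30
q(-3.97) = 188.68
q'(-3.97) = -142.85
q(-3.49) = 128.02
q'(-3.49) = -110.62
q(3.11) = -96.35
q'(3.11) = -88.05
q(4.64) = -307.33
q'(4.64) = -194.77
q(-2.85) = 69.30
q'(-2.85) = -74.10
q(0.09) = -3.09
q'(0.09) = -1.07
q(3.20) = -104.50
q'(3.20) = -93.16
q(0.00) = -3.00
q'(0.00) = -1.00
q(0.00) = -3.00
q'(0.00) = -1.00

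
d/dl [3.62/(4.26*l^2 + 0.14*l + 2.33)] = (-30.8424*l - 0.5068)/(4.26*l^2 + 0.14*l + 2.33)^2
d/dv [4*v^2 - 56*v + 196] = 8*v - 56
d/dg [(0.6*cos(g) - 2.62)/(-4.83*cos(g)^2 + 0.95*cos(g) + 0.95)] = (-2.898*cos(g)^2 + 25.3092*cos(g) - 3.059)*sin(g)/(23.3289*cos(g)^4 - 9.177*cos(g)^3 - 8.2745*cos(g)^2 + 1.805*cos(g) + 0.9025)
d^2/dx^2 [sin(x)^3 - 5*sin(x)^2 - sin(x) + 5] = sin(x)/4 + 9*sin(3*x)/4 - 10*cos(2*x)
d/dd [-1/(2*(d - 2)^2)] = (d - 2)^(-3)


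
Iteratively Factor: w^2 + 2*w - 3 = (w + 3)*(w - 1)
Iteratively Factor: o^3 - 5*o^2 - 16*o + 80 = (o - 5)*(o^2 - 16) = (o - 5)*(o + 4)*(o - 4)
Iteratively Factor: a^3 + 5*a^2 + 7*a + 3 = (a + 3)*(a^2 + 2*a + 1) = (a + 1)*(a + 3)*(a + 1)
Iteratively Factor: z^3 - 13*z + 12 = (z + 4)*(z^2 - 4*z + 3) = (z - 1)*(z + 4)*(z - 3)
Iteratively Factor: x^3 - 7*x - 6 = (x - 3)*(x^2 + 3*x + 2) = (x - 3)*(x + 1)*(x + 2)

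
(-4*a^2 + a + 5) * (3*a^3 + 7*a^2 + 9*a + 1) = -12*a^5 - 25*a^4 - 14*a^3 + 40*a^2 + 46*a + 5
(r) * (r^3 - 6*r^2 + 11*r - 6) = r^4 - 6*r^3 + 11*r^2 - 6*r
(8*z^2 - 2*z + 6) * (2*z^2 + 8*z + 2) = 16*z^4 + 60*z^3 + 12*z^2 + 44*z + 12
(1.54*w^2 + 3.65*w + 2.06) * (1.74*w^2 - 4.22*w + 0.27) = 2.6796*w^4 - 0.1478*w^3 - 11.4028*w^2 - 7.7077*w + 0.5562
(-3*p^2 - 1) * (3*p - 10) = -9*p^3 + 30*p^2 - 3*p + 10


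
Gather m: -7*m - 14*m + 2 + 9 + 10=21 - 21*m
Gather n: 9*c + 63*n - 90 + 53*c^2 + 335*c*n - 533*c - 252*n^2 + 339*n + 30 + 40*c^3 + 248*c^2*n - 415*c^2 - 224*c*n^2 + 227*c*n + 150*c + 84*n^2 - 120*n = 40*c^3 - 362*c^2 - 374*c + n^2*(-224*c - 168) + n*(248*c^2 + 562*c + 282) - 60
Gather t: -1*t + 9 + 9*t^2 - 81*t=9*t^2 - 82*t + 9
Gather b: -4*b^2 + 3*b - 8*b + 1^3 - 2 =-4*b^2 - 5*b - 1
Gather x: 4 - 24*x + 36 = 40 - 24*x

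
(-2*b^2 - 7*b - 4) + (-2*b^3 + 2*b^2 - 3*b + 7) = -2*b^3 - 10*b + 3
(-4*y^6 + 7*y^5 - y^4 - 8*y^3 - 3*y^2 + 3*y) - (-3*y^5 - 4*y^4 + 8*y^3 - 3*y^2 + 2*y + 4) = -4*y^6 + 10*y^5 + 3*y^4 - 16*y^3 + y - 4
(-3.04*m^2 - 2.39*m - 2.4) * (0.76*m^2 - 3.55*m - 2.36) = -2.3104*m^4 + 8.9756*m^3 + 13.8349*m^2 + 14.1604*m + 5.664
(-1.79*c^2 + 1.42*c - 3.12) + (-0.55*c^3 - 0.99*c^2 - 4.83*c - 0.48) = -0.55*c^3 - 2.78*c^2 - 3.41*c - 3.6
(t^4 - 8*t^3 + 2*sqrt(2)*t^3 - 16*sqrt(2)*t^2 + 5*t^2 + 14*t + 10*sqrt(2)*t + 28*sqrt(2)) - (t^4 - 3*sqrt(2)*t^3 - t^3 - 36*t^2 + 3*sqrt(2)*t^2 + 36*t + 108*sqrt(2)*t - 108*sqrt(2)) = -7*t^3 + 5*sqrt(2)*t^3 - 19*sqrt(2)*t^2 + 41*t^2 - 98*sqrt(2)*t - 22*t + 136*sqrt(2)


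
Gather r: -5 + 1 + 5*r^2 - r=5*r^2 - r - 4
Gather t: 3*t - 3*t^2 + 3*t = -3*t^2 + 6*t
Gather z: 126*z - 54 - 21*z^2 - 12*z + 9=-21*z^2 + 114*z - 45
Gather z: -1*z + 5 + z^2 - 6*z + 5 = z^2 - 7*z + 10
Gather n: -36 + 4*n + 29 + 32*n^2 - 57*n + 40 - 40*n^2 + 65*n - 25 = -8*n^2 + 12*n + 8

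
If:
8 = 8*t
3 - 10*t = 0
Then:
No Solution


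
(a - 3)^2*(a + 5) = a^3 - a^2 - 21*a + 45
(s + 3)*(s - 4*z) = s^2 - 4*s*z + 3*s - 12*z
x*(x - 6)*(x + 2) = x^3 - 4*x^2 - 12*x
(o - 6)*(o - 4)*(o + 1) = o^3 - 9*o^2 + 14*o + 24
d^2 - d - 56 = (d - 8)*(d + 7)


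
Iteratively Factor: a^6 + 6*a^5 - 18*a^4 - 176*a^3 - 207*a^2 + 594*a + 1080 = (a + 3)*(a^5 + 3*a^4 - 27*a^3 - 95*a^2 + 78*a + 360) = (a - 2)*(a + 3)*(a^4 + 5*a^3 - 17*a^2 - 129*a - 180) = (a - 2)*(a + 3)^2*(a^3 + 2*a^2 - 23*a - 60) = (a - 5)*(a - 2)*(a + 3)^2*(a^2 + 7*a + 12) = (a - 5)*(a - 2)*(a + 3)^2*(a + 4)*(a + 3)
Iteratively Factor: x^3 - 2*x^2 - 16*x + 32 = (x - 2)*(x^2 - 16) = (x - 2)*(x + 4)*(x - 4)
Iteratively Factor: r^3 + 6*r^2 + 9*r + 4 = (r + 1)*(r^2 + 5*r + 4) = (r + 1)^2*(r + 4)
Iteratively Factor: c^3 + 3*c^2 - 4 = (c - 1)*(c^2 + 4*c + 4) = (c - 1)*(c + 2)*(c + 2)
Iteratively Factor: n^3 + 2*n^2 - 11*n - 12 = (n + 4)*(n^2 - 2*n - 3) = (n + 1)*(n + 4)*(n - 3)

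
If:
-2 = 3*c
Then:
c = -2/3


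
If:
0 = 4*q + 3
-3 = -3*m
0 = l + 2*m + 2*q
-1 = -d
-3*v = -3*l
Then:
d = 1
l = -1/2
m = 1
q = -3/4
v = -1/2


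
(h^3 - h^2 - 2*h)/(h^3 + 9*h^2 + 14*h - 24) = h*(h^2 - h - 2)/(h^3 + 9*h^2 + 14*h - 24)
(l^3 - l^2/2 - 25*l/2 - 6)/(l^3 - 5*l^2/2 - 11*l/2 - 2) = (l + 3)/(l + 1)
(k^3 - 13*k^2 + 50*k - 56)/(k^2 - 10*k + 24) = (k^2 - 9*k + 14)/(k - 6)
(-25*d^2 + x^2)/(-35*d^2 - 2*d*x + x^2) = (-5*d + x)/(-7*d + x)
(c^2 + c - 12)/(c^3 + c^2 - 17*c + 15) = (c + 4)/(c^2 + 4*c - 5)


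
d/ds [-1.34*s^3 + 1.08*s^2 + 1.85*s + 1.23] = -4.02*s^2 + 2.16*s + 1.85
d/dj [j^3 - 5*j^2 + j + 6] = 3*j^2 - 10*j + 1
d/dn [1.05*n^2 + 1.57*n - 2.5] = 2.1*n + 1.57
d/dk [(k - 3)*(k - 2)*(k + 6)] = 3*k^2 + 2*k - 24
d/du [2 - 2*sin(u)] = -2*cos(u)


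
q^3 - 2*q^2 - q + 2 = (q - 2)*(q - 1)*(q + 1)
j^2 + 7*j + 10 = (j + 2)*(j + 5)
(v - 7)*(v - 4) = v^2 - 11*v + 28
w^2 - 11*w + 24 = (w - 8)*(w - 3)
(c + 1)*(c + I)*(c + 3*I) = c^3 + c^2 + 4*I*c^2 - 3*c + 4*I*c - 3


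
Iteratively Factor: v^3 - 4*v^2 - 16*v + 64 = (v - 4)*(v^2 - 16) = (v - 4)*(v + 4)*(v - 4)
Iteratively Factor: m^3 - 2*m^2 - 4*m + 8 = (m - 2)*(m^2 - 4) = (m - 2)*(m + 2)*(m - 2)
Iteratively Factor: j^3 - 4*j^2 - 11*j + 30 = (j - 2)*(j^2 - 2*j - 15) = (j - 2)*(j + 3)*(j - 5)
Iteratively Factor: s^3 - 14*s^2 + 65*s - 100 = (s - 5)*(s^2 - 9*s + 20) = (s - 5)^2*(s - 4)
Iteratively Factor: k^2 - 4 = (k + 2)*(k - 2)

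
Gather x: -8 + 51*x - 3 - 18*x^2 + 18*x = -18*x^2 + 69*x - 11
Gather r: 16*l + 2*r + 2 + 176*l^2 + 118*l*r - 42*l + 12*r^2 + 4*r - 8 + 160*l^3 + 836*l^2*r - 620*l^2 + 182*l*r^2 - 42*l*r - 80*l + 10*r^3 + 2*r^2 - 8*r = 160*l^3 - 444*l^2 - 106*l + 10*r^3 + r^2*(182*l + 14) + r*(836*l^2 + 76*l - 2) - 6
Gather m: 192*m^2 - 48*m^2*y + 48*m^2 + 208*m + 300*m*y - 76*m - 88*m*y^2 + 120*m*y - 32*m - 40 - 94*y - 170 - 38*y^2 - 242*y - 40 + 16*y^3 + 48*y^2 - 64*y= m^2*(240 - 48*y) + m*(-88*y^2 + 420*y + 100) + 16*y^3 + 10*y^2 - 400*y - 250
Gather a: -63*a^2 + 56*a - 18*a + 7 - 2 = -63*a^2 + 38*a + 5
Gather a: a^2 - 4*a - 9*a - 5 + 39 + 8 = a^2 - 13*a + 42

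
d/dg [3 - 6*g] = -6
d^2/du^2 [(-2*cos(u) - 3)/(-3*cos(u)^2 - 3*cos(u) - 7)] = 2*(-162*(1 - cos(2*u))^2*cos(u) - 90*(1 - cos(2*u))^2 + 157*cos(u) + 498*cos(2*u) + 63*cos(3*u) + 36*cos(5*u) + 234)/(6*cos(u) + 3*cos(2*u) + 17)^3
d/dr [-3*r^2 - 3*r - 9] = -6*r - 3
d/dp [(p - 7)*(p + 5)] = 2*p - 2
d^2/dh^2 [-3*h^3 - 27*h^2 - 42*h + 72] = -18*h - 54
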